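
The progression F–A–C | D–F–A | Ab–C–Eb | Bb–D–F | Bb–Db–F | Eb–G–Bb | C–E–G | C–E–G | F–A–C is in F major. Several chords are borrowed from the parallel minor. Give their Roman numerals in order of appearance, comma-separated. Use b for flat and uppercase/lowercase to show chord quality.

bIII, iv, bVII

The diatonic triads in F major are F, Gm, Am, Bb, C, Dm, Edim. Of the given chords, F–A–C = F, D–F–A = Dm, Bb–D–F = Bb and C–E–G = C are diatonic. But Ab–C–Eb is foreign: the diatonic iii on degree 3 is Am, whereas Ab comes from F minor. It is labeled bIII. But Bb–Db–F is foreign: the diatonic IV on degree 4 is Bb, whereas Bbm comes from F minor. It is labeled iv. Eb–G–Bb doesn't fit — on degree 7 F major would have Edim (vii°). Eb is the degree-7 chord of F minor, so it is the borrowed bVII.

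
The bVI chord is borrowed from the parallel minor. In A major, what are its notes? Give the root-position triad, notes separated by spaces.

The root of bVI is the lowered 6th degree: F# becomes F. In A minor the chord on F is F–A–C.

F A C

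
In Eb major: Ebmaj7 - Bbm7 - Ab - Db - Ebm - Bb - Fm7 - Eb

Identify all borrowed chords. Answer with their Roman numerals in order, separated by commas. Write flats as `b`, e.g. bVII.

The diatonic triads in Eb major are Eb, Fm, Gm, Ab, Bb, Cm, Ddim. Of the given chords, Ebmaj7, Ab, Bb, Fm7 and Eb are diatonic. Bbm7 (Bb–Db–F–Ab) is not: scale degree 5 in Eb major carries Bb (V). In Eb minor the chord on that degree is Bbm7, so here it functions as v7, borrowed from the parallel minor. But Db (Db–F–Ab) is foreign: the diatonic vii° on degree 7 is Ddim, whereas Db comes from Eb minor. It is labeled bVII. But Ebm (Eb–Gb–Bb) is foreign: the diatonic I on degree 1 is Eb, whereas Ebm comes from Eb minor. It is labeled i.

v7, bVII, i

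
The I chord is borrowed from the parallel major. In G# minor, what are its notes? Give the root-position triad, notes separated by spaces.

The root, G#, is scale degree 1 — the same note in G# minor and G# major; only the chord quality changes. Building the major chord from the parallel major on G#: G#–B#–D#.

G# B# D#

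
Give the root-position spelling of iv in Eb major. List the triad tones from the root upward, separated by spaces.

The root, Ab, is scale degree 4 — the same note in Eb major and Eb minor; only the chord quality changes. In Eb minor the chord on Ab is Ab–Cb–Eb.

Ab Cb Eb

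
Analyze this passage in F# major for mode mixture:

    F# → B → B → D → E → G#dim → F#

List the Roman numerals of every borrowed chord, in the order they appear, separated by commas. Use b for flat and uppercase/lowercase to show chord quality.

bVI, bVII, ii°

In F# major the diatonic chords are F#, G#m, A#m, B, C#, D#m, E#dim. F# and B both belong to that set. But D (D–F#–A) is foreign: the diatonic vi on degree 6 is D#m, whereas D comes from F# minor. It is labeled bVI. But E (E–G#–B) is foreign: the diatonic vii° on degree 7 is E#dim, whereas E comes from F# minor. It is labeled bVII. But G#dim (G#–B–D) is foreign: the diatonic ii on degree 2 is G#m, whereas G#dim comes from F# minor. It is labeled ii°.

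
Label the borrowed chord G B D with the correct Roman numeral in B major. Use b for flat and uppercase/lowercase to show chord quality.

bVI

G is the lowered form of scale degree 6 in B major (the diatonic degree 6 is G#). G–B–D is a major chord — the form found in B minor, not the diatonic vi (G#m). Borrowed into B major it is written bVI.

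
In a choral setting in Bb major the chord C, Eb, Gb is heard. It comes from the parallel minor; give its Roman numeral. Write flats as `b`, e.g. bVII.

ii°

The root C is the diatonic 2nd degree of Bb major; the borrowing shows in the chord quality. Diatonically Bb major has Cm (ii) on that degree; C–Eb–Gb is instead the diminished chord native to Bb minor, so it takes the label ii°.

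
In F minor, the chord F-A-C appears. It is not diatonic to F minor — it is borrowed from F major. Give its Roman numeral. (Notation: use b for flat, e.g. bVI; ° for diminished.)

The root F is the diatonic 1st degree of F minor; the borrowing shows in the chord quality. F–A–C is a major chord — the form found in F major, not the diatonic i (Fm). Borrowed into F minor it is written I.

I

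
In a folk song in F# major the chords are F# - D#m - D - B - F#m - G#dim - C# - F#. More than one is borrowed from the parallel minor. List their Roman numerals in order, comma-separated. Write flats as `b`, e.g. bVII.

bVI, i, ii°

F# major has the diatonic set F#, G#m, A#m, B, C#, D#m, E#dim. F#, D#m, B and C# are all diatonic. But D (D–F#–A) is foreign: the diatonic vi on degree 6 is D#m, whereas D comes from F# minor. It is labeled bVI. F#m (F#–A–C#) doesn't fit — on degree 1 F# major would have F# (I). F#m is the degree-1 chord of F# minor, so it is the borrowed i. But G#dim (G#–B–D) is foreign: the diatonic ii on degree 2 is G#m, whereas G#dim comes from F# minor. It is labeled ii°.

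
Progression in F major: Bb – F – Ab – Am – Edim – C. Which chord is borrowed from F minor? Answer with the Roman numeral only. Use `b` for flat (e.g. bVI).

The diatonic triads in F major are F, Gm, Am, Bb, C, Dm, Edim. Bb, F, Am, Edim and C are all diatonic. Ab (Ab–C–Eb) doesn't fit — on degree 3 F major would have Am (iii). Ab is the degree-3 chord of F minor, so it is the borrowed bIII.

bIII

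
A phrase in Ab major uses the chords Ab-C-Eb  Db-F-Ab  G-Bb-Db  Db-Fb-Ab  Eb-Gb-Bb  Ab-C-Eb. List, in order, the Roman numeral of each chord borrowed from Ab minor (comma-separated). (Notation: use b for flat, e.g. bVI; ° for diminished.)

In Ab major the diatonic chords are Ab, Bbm, Cm, Db, Eb, Fm, Gdim. Ab–C–Eb = Ab, Db–F–Ab = Db and G–Bb–Db = Gdim are all diatonic. Db–Fb–Ab is not: scale degree 4 in Ab major carries Db (IV). In Ab minor the chord on that degree is Dbm, so here it functions as iv, borrowed from the parallel minor. Eb–Gb–Bb is not: scale degree 5 in Ab major carries Eb (V). In Ab minor the chord on that degree is Ebm, so here it functions as v, borrowed from the parallel minor.

iv, v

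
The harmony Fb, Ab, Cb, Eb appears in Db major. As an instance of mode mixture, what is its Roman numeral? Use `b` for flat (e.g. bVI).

bIIImaj7

Fb is the lowered form of scale degree 3 in Db major (the diatonic degree 3 is F). Fb–Ab–Cb–Eb is a major-seventh chord — the form found in Db minor, not the diatonic iii (Fm). Borrowed into Db major it is written bIIImaj7.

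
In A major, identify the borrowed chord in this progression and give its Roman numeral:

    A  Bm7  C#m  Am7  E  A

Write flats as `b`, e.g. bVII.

i7

In A major the diatonic chords are A, Bm, C#m, D, E, F#m, G#dim. A, Bm7, C#m and E all belong to that set. But Am7 (A–C–E–G) is foreign: the diatonic I on degree 1 is A, whereas Am7 comes from A minor. It is labeled i7.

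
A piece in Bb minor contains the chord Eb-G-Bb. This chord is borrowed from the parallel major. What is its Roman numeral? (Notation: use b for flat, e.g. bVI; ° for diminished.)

IV

The root Eb is the diatonic 4th degree of Bb minor; the borrowing shows in the chord quality. Eb–G–Bb is a major chord — the form found in Bb major, not the diatonic iv (Ebm). Borrowed into Bb minor it is written IV.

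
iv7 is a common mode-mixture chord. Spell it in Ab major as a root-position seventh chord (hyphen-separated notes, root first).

iv7 is built on scale degree 4, which is Db in both Ab major and its parallel. In Ab minor the chord on Db is Db–Fb–Ab–Cb.

Db-Fb-Ab-Cb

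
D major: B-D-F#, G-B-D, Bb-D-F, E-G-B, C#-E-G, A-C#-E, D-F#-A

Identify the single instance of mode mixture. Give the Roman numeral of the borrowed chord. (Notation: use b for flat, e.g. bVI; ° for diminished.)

The diatonic triads in D major are D, Em, F#m, G, A, Bm, C#dim. B–D–F# = Bm, G–B–D = G, E–G–B = Em, C#–E–G = C#dim, A–C#–E = A and D–F#–A = D all belong to that set. Bb–D–F doesn't fit — on degree 6 D major would have Bm (vi). Bb is the degree-6 chord of D minor, so it is the borrowed bVI.

bVI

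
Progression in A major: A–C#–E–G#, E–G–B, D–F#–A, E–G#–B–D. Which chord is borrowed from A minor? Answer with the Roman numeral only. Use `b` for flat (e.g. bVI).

v

The diatonic triads in A major are A, Bm, C#m, D, E, F#m, G#dim. A–C#–E–G# = Amaj7, D–F#–A = D and E–G#–B–D = E7 all belong to that set. E–G–B doesn't fit — on degree 5 A major would have E (V). Em is the degree-5 chord of A minor, so it is the borrowed v.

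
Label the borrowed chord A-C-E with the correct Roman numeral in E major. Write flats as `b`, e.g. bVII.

iv

A is scale degree 4 in E major. A–C–E is a minor chord — the form found in E minor, not the diatonic IV (A). Borrowed into E major it is written iv.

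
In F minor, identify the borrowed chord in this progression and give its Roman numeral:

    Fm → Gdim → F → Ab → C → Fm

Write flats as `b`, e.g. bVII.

In F minor (with V from harmonic minor) the diatonic chords are Fm, Gdim, Ab, Bbm, C, Db, Eb. Fm, Gdim, Ab and C are all diatonic. But F (F–A–C) is foreign: the diatonic i on degree 1 is Fm, whereas F comes from F major. It is labeled I.

I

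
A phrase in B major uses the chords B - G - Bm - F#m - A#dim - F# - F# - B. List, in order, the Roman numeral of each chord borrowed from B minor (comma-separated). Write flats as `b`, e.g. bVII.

B major has the diatonic set B, C#m, D#m, E, F#, G#m, A#dim. B, A#dim and F# are all diatonic. G (G–B–D) is not: scale degree 6 in B major carries G#m (vi). In B minor the chord on that degree is G, so here it functions as bVI, borrowed from the parallel minor. But Bm (B–D–F#) is foreign: the diatonic I on degree 1 is B, whereas Bm comes from B minor. It is labeled i. F#m (F#–A–C#) is not: scale degree 5 in B major carries F# (V). In B minor the chord on that degree is F#m, so here it functions as v, borrowed from the parallel minor.

bVI, i, v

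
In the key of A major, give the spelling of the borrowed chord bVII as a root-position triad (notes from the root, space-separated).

Scale degree 7 in A major is G#. bVII uses the lowered form, G, taken from A minor. Stacking thirds in A minor on G gives G–B–D.

G B D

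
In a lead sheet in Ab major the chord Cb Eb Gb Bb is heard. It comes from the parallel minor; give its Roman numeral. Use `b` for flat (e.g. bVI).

The root Cb is the lowered 3rd scale degree — diatonically Ab major has C there. The diatonic chord on degree 3 would be Cm (iii), but Cb–Eb–Gb–Bb is the major-seventh chord from Ab minor. As a borrowed chord it is labeled bIIImaj7.

bIIImaj7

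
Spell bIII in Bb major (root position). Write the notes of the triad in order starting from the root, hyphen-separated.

Db-F-Ab

The root of bIII is the lowered 3rd degree: D becomes Db. Building the major chord from the parallel minor on Db: Db–F–Ab.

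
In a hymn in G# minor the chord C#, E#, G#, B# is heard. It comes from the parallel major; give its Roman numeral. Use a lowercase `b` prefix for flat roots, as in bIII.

IVmaj7

C# is scale degree 4 in G# minor. C#–E#–G#–B# is a major-seventh chord — the form found in G# major, not the diatonic iv (C#m). Borrowed into G# minor it is written IVmaj7.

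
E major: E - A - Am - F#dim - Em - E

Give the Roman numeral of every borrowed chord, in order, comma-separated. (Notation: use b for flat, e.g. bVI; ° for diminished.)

The diatonic triads in E major are E, F#m, G#m, A, B, C#m, D#dim. E and A are both diatonic. Am (A–C–E) is not: scale degree 4 in E major carries A (IV). In E minor the chord on that degree is Am, so here it functions as iv, borrowed from the parallel minor. But F#dim (F#–A–C) is foreign: the diatonic ii on degree 2 is F#m, whereas F#dim comes from E minor. It is labeled ii°. Em (E–G–B) is not: scale degree 1 in E major carries E (I). In E minor the chord on that degree is Em, so here it functions as i, borrowed from the parallel minor.

iv, ii°, i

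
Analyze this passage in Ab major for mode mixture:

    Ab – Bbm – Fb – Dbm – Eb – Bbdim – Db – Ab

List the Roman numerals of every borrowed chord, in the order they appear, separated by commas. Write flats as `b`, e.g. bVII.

bVI, iv, ii°

In Ab major the diatonic chords are Ab, Bbm, Cm, Db, Eb, Fm, Gdim. Ab, Bbm, Eb and Db all belong to that set. But Fb (Fb–Ab–Cb) is foreign: the diatonic vi on degree 6 is Fm, whereas Fb comes from Ab minor. It is labeled bVI. Dbm (Db–Fb–Ab) is not: scale degree 4 in Ab major carries Db (IV). In Ab minor the chord on that degree is Dbm, so here it functions as iv, borrowed from the parallel minor. Bbdim (Bb–Db–Fb) doesn't fit — on degree 2 Ab major would have Bbm (ii). Bbdim is the degree-2 chord of Ab minor, so it is the borrowed ii°.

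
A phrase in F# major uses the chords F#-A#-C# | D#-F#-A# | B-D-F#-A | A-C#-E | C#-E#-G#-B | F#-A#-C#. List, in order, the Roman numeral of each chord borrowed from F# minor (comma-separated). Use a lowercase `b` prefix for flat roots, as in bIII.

iv7, bIII

In F# major the diatonic chords are F#, G#m, A#m, B, C#, D#m, E#dim. Of the given chords, F#–A#–C# = F#, D#–F#–A# = D#m and C#–E#–G#–B = C#7 are diatonic. B–D–F#–A doesn't fit — on degree 4 F# major would have B (IV). Bm7 is the degree-4 chord of F# minor, so it is the borrowed iv7. A–C#–E is not: scale degree 3 in F# major carries A#m (iii). In F# minor the chord on that degree is A, so here it functions as bIII, borrowed from the parallel minor.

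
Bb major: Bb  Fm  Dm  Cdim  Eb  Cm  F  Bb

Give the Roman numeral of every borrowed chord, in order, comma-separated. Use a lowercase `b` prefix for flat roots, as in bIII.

Bb major has the diatonic set Bb, Cm, Dm, Eb, F, Gm, Adim. Of the given chords, Bb, Dm, Eb, Cm and F are diatonic. But Fm (F–Ab–C) is foreign: the diatonic V on degree 5 is F, whereas Fm comes from Bb minor. It is labeled v. But Cdim (C–Eb–Gb) is foreign: the diatonic ii on degree 2 is Cm, whereas Cdim comes from Bb minor. It is labeled ii°.

v, ii°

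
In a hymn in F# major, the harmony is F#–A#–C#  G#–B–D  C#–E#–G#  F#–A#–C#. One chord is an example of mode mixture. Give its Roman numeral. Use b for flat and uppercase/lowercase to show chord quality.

F# major has the diatonic set F#, G#m, A#m, B, C#, D#m, E#dim. F#–A#–C# = F# and C#–E#–G# = C# are both diatonic. But G#–B–D is foreign: the diatonic ii on degree 2 is G#m, whereas G#dim comes from F# minor. It is labeled ii°.

ii°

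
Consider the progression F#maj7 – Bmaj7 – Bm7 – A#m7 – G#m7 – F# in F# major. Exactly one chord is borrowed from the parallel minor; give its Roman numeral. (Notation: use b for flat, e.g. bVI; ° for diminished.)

iv7

In F# major the diatonic chords are F#, G#m, A#m, B, C#, D#m, E#dim. Of the given chords, F#maj7, Bmaj7, A#m7, G#m7 and F# are diatonic. Bm7 (B–D–F#–A) doesn't fit — on degree 4 F# major would have B (IV). Bm7 is the degree-4 chord of F# minor, so it is the borrowed iv7.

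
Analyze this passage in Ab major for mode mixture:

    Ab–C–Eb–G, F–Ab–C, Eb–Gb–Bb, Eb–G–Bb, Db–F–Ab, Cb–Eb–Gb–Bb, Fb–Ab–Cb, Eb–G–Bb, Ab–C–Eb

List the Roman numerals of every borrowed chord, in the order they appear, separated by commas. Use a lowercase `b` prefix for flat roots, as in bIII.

Ab major has the diatonic set Ab, Bbm, Cm, Db, Eb, Fm, Gdim. Ab–C–Eb–G = Abmaj7, F–Ab–C = Fm, Eb–G–Bb = Eb, Db–F–Ab = Db and Ab–C–Eb = Ab are all diatonic. Eb–Gb–Bb is not: scale degree 5 in Ab major carries Eb (V). In Ab minor the chord on that degree is Ebm, so here it functions as v, borrowed from the parallel minor. Cb–Eb–Gb–Bb is not: scale degree 3 in Ab major carries Cm (iii). In Ab minor the chord on that degree is Cbmaj7, so here it functions as bIIImaj7, borrowed from the parallel minor. Fb–Ab–Cb is not: scale degree 6 in Ab major carries Fm (vi). In Ab minor the chord on that degree is Fb, so here it functions as bVI, borrowed from the parallel minor.

v, bIIImaj7, bVI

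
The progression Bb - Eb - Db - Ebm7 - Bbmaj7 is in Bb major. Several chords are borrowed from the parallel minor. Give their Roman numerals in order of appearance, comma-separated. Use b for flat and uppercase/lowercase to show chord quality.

In Bb major the diatonic chords are Bb, Cm, Dm, Eb, F, Gm, Adim. Of the given chords, Bb, Eb and Bbmaj7 are diatonic. Db (Db–F–Ab) is not: scale degree 3 in Bb major carries Dm (iii). In Bb minor the chord on that degree is Db, so here it functions as bIII, borrowed from the parallel minor. Ebm7 (Eb–Gb–Bb–Db) doesn't fit — on degree 4 Bb major would have Eb (IV). Ebm7 is the degree-4 chord of Bb minor, so it is the borrowed iv7.

bIII, iv7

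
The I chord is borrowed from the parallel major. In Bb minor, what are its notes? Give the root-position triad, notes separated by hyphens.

The root, Bb, is scale degree 1 — the same note in Bb minor and Bb major; only the chord quality changes. Building the major chord from the parallel major on Bb: Bb–D–F.

Bb-D-F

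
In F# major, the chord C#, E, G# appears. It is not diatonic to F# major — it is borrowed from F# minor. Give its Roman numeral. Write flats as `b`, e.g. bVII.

v

C# is scale degree 5 in F# major. The diatonic chord on degree 5 would be C# (V), but C#–E–G# is the minor chord from F# minor. As a borrowed chord it is labeled v.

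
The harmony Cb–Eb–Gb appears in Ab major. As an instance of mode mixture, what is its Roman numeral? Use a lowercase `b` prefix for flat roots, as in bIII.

In Ab major scale degree 3 is C; Cb is its lowered form, from Ab minor. Diatonically Ab major has Cm (iii) on that degree; Cb–Eb–Gb is instead the major chord native to Ab minor, so it takes the label bIII.

bIII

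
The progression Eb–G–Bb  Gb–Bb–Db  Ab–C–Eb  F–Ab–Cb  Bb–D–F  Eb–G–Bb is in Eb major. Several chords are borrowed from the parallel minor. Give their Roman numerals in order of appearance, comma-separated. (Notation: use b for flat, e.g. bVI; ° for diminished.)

In Eb major the diatonic chords are Eb, Fm, Gm, Ab, Bb, Cm, Ddim. Eb–G–Bb = Eb, Ab–C–Eb = Ab and Bb–D–F = Bb all belong to that set. But Gb–Bb–Db is foreign: the diatonic iii on degree 3 is Gm, whereas Gb comes from Eb minor. It is labeled bIII. F–Ab–Cb is not: scale degree 2 in Eb major carries Fm (ii). In Eb minor the chord on that degree is Fdim, so here it functions as ii°, borrowed from the parallel minor.

bIII, ii°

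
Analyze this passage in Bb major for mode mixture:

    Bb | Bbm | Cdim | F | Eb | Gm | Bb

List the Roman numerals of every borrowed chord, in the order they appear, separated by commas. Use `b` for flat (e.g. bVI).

In Bb major the diatonic chords are Bb, Cm, Dm, Eb, F, Gm, Adim. Bb, F, Eb and Gm all belong to that set. Bbm (Bb–Db–F) doesn't fit — on degree 1 Bb major would have Bb (I). Bbm is the degree-1 chord of Bb minor, so it is the borrowed i. Cdim (C–Eb–Gb) doesn't fit — on degree 2 Bb major would have Cm (ii). Cdim is the degree-2 chord of Bb minor, so it is the borrowed ii°.

i, ii°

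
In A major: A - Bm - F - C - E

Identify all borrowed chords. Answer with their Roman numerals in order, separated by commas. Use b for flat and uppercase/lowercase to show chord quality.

In A major the diatonic chords are A, Bm, C#m, D, E, F#m, G#dim. A, Bm and E are all diatonic. F (F–A–C) is not: scale degree 6 in A major carries F#m (vi). In A minor the chord on that degree is F, so here it functions as bVI, borrowed from the parallel minor. C (C–E–G) is not: scale degree 3 in A major carries C#m (iii). In A minor the chord on that degree is C, so here it functions as bIII, borrowed from the parallel minor.

bVI, bIII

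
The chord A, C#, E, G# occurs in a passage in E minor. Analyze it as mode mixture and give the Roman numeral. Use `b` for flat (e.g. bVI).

IVmaj7

A is scale degree 4 in E minor. A–C#–E–G# is a major-seventh chord — the form found in E major, not the diatonic iv (Am). Borrowed into E minor it is written IVmaj7.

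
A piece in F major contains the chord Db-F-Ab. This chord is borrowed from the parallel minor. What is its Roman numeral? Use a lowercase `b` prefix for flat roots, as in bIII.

bVI

The root Db is the lowered 6th scale degree — diatonically F major has D there. Diatonically F major has Dm (vi) on that degree; Db–F–Ab is instead the major chord native to F minor, so it takes the label bVI.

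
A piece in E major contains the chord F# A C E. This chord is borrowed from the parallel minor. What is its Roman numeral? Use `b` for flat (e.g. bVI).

iiø7

The root F# is the diatonic 2nd degree of E major; the borrowing shows in the chord quality. F#–A–C–E is a half-diminished-seventh chord — the form found in E minor, not the diatonic ii (F#m). Borrowed into E major it is written iiø7.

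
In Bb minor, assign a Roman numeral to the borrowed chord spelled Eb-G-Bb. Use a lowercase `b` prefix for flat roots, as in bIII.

The root Eb is the diatonic 4th degree of Bb minor; the borrowing shows in the chord quality. The diatonic chord on degree 4 would be Ebm (iv), but Eb–G–Bb is the major chord from Bb major. As a borrowed chord it is labeled IV.

IV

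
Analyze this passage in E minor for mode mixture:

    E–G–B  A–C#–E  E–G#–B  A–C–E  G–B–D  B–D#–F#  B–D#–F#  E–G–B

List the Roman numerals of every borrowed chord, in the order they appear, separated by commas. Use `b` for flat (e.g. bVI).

The diatonic triads in E minor (with V from harmonic minor) are Em, F#dim, G, Am, B, C, D. E–G–B = Em, A–C–E = Am, G–B–D = G and B–D#–F# = B are all diatonic. A–C#–E is not: scale degree 4 in E minor carries Am (iv). In E major the chord on that degree is A, so here it functions as IV, borrowed from the parallel major. But E–G#–B is foreign: the diatonic i on degree 1 is Em, whereas E comes from E major. It is labeled I.

IV, I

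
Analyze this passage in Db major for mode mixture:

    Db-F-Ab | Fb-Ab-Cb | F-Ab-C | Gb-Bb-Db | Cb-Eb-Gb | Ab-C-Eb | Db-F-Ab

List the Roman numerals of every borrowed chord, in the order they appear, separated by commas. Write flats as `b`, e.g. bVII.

bIII, bVII

Db major has the diatonic set Db, Ebm, Fm, Gb, Ab, Bbm, Cdim. Db–F–Ab = Db, F–Ab–C = Fm, Gb–Bb–Db = Gb and Ab–C–Eb = Ab all belong to that set. Fb–Ab–Cb doesn't fit — on degree 3 Db major would have Fm (iii). Fb is the degree-3 chord of Db minor, so it is the borrowed bIII. Cb–Eb–Gb doesn't fit — on degree 7 Db major would have Cdim (vii°). Cb is the degree-7 chord of Db minor, so it is the borrowed bVII.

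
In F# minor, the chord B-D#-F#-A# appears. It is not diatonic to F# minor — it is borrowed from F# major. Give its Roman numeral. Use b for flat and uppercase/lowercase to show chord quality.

The root B is the diatonic 4th degree of F# minor; the borrowing shows in the chord quality. The diatonic chord on degree 4 would be Bm (iv), but B–D#–F#–A# is the major-seventh chord from F# major. As a borrowed chord it is labeled IVmaj7.

IVmaj7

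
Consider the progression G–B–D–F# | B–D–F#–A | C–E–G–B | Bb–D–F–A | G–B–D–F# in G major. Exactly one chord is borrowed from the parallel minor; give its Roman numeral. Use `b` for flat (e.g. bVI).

G major has the diatonic set G, Am, Bm, C, D, Em, F#dim. Of the given chords, G–B–D–F# = Gmaj7, B–D–F#–A = Bm7 and C–E–G–B = Cmaj7 are diatonic. Bb–D–F–A is not: scale degree 3 in G major carries Bm (iii). In G minor the chord on that degree is Bbmaj7, so here it functions as bIIImaj7, borrowed from the parallel minor.

bIIImaj7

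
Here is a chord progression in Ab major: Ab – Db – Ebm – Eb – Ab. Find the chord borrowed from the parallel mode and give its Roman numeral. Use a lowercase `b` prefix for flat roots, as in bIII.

In Ab major the diatonic chords are Ab, Bbm, Cm, Db, Eb, Fm, Gdim. Ab, Db and Eb are all diatonic. But Ebm (Eb–Gb–Bb) is foreign: the diatonic V on degree 5 is Eb, whereas Ebm comes from Ab minor. It is labeled v.

v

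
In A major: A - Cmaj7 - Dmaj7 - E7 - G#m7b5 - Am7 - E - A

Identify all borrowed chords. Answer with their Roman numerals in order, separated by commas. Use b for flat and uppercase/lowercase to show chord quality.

bIIImaj7, i7

The diatonic triads in A major are A, Bm, C#m, D, E, F#m, G#dim. Of the given chords, A, Dmaj7, E7, G#m7b5 and E are diatonic. Cmaj7 (C–E–G–B) doesn't fit — on degree 3 A major would have C#m (iii). Cmaj7 is the degree-3 chord of A minor, so it is the borrowed bIIImaj7. But Am7 (A–C–E–G) is foreign: the diatonic I on degree 1 is A, whereas Am7 comes from A minor. It is labeled i7.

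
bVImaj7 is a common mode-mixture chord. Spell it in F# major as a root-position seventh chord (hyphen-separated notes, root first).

bVImaj7 is built on the lowered scale degree 6. In F# major degree 6 is D#; lowered it becomes D. Building the major-seventh chord from the parallel minor on D: D–F#–A–C#.

D-F#-A-C#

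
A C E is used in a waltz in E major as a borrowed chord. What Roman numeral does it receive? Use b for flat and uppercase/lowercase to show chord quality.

The root A is the diatonic 4th degree of E major; the borrowing shows in the chord quality. Diatonically E major has A (IV) on that degree; A–C–E is instead the minor chord native to E minor, so it takes the label iv.

iv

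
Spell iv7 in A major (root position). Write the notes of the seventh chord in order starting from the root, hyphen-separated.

D-F-A-C

iv7 is built on scale degree 4, which is D in both A major and its parallel. Stacking thirds in A minor on D gives D–F–A–C.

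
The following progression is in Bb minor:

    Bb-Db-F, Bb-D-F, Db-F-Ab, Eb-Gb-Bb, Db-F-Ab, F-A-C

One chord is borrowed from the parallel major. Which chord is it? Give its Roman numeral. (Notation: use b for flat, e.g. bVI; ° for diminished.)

In Bb minor (with V from harmonic minor) the diatonic chords are Bbm, Cdim, Db, Ebm, F, Gb, Ab. Of the given chords, Bb–Db–F = Bbm, Db–F–Ab = Db, Eb–Gb–Bb = Ebm and F–A–C = F are diatonic. Bb–D–F is not: scale degree 1 in Bb minor carries Bbm (i). In Bb major the chord on that degree is Bb, so here it functions as I, borrowed from the parallel major.

I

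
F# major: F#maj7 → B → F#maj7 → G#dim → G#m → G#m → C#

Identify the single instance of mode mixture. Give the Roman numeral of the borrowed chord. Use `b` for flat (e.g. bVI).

ii°

The diatonic triads in F# major are F#, G#m, A#m, B, C#, D#m, E#dim. F#maj7, B, G#m and C# all belong to that set. G#dim (G#–B–D) is not: scale degree 2 in F# major carries G#m (ii). In F# minor the chord on that degree is G#dim, so here it functions as ii°, borrowed from the parallel minor.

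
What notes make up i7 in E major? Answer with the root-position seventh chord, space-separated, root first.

i7 is built on scale degree 1, which is E in both E major and its parallel. In E minor the chord on E is E–G–B–D.

E G B D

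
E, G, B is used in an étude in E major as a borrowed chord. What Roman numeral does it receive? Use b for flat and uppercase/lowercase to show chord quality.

The root E is the diatonic 1st degree of E major; the borrowing shows in the chord quality. E–G–B is a minor chord — the form found in E minor, not the diatonic I (E). Borrowed into E major it is written i.

i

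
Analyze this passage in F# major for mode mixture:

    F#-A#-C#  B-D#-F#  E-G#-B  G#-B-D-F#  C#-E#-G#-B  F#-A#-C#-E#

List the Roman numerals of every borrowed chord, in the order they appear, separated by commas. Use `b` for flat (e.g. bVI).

In F# major the diatonic chords are F#, G#m, A#m, B, C#, D#m, E#dim. Of the given chords, F#–A#–C# = F#, B–D#–F# = B, C#–E#–G#–B = C#7 and F#–A#–C#–E# = F#maj7 are diatonic. E–G#–B is not: scale degree 7 in F# major carries E#dim (vii°). In F# minor the chord on that degree is E, so here it functions as bVII, borrowed from the parallel minor. But G#–B–D–F# is foreign: the diatonic ii on degree 2 is G#m, whereas G#m7b5 comes from F# minor. It is labeled iiø7.

bVII, iiø7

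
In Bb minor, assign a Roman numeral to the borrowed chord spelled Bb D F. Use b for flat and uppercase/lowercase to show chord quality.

The root Bb is the diatonic 1st degree of Bb minor; the borrowing shows in the chord quality. Bb–D–F is a major chord — the form found in Bb major, not the diatonic i (Bbm). Borrowed into Bb minor it is written I.

I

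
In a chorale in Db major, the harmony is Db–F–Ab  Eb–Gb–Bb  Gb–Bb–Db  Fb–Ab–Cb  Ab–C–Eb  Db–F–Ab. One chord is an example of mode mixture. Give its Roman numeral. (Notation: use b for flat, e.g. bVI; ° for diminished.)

The diatonic triads in Db major are Db, Ebm, Fm, Gb, Ab, Bbm, Cdim. Db–F–Ab = Db, Eb–Gb–Bb = Ebm, Gb–Bb–Db = Gb and Ab–C–Eb = Ab all belong to that set. Fb–Ab–Cb is not: scale degree 3 in Db major carries Fm (iii). In Db minor the chord on that degree is Fb, so here it functions as bIII, borrowed from the parallel minor.

bIII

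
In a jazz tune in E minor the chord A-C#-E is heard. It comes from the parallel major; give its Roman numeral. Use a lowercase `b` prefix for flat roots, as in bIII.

IV

A is scale degree 4 in E minor. The diatonic chord on degree 4 would be Am (iv), but A–C#–E is the major chord from E major. As a borrowed chord it is labeled IV.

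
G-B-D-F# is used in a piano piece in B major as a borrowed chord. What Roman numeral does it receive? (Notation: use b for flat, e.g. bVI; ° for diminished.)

In B major scale degree 6 is G#; G is its lowered form, from B minor. Diatonically B major has G#m (vi) on that degree; G–B–D–F# is instead the major-seventh chord native to B minor, so it takes the label bVImaj7.

bVImaj7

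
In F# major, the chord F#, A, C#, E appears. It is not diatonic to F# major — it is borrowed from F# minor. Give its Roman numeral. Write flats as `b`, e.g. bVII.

F# is scale degree 1 in F# major. The diatonic chord on degree 1 would be F# (I), but F#–A–C#–E is the minor-seventh chord from F# minor. As a borrowed chord it is labeled i7.

i7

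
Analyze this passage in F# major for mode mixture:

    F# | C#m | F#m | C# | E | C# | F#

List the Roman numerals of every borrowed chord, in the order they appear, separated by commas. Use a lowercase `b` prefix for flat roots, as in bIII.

v, i, bVII

In F# major the diatonic chords are F#, G#m, A#m, B, C#, D#m, E#dim. F# and C# are both diatonic. C#m (C#–E–G#) doesn't fit — on degree 5 F# major would have C# (V). C#m is the degree-5 chord of F# minor, so it is the borrowed v. F#m (F#–A–C#) doesn't fit — on degree 1 F# major would have F# (I). F#m is the degree-1 chord of F# minor, so it is the borrowed i. E (E–G#–B) is not: scale degree 7 in F# major carries E#dim (vii°). In F# minor the chord on that degree is E, so here it functions as bVII, borrowed from the parallel minor.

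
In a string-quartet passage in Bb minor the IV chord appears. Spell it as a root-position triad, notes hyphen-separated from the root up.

The root, Eb, is scale degree 4 — the same note in Bb minor and Bb major; only the chord quality changes. In Bb major the chord on Eb is Eb–G–Bb.

Eb-G-Bb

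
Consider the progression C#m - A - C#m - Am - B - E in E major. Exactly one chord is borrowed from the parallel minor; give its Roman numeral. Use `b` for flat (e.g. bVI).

iv

E major has the diatonic set E, F#m, G#m, A, B, C#m, D#dim. Of the given chords, C#m, A, B and E are diatonic. Am (A–C–E) is not: scale degree 4 in E major carries A (IV). In E minor the chord on that degree is Am, so here it functions as iv, borrowed from the parallel minor.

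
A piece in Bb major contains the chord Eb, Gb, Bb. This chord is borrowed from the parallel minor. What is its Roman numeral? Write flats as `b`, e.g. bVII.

iv

The root Eb is the diatonic 4th degree of Bb major; the borrowing shows in the chord quality. Eb–Gb–Bb is a minor chord — the form found in Bb minor, not the diatonic IV (Eb). Borrowed into Bb major it is written iv.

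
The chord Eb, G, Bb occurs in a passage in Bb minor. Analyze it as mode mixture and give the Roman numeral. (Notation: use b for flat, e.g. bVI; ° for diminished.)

Eb is scale degree 4 in Bb minor. Eb–G–Bb is a major chord — the form found in Bb major, not the diatonic iv (Ebm). Borrowed into Bb minor it is written IV.

IV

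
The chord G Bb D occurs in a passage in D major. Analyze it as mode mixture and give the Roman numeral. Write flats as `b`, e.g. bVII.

iv

The root G is the diatonic 4th degree of D major; the borrowing shows in the chord quality. G–Bb–D is a minor chord — the form found in D minor, not the diatonic IV (G). Borrowed into D major it is written iv.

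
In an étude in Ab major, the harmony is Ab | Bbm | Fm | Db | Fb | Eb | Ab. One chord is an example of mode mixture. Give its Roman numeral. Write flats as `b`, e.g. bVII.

Ab major has the diatonic set Ab, Bbm, Cm, Db, Eb, Fm, Gdim. Ab, Bbm, Fm, Db and Eb all belong to that set. But Fb (Fb–Ab–Cb) is foreign: the diatonic vi on degree 6 is Fm, whereas Fb comes from Ab minor. It is labeled bVI.

bVI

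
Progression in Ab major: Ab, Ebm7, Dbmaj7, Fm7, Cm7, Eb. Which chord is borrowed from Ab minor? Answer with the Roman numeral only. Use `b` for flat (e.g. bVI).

The diatonic triads in Ab major are Ab, Bbm, Cm, Db, Eb, Fm, Gdim. Of the given chords, Ab, Dbmaj7, Fm7, Cm7 and Eb are diatonic. Ebm7 (Eb–Gb–Bb–Db) is not: scale degree 5 in Ab major carries Eb (V). In Ab minor the chord on that degree is Ebm7, so here it functions as v7, borrowed from the parallel minor.

v7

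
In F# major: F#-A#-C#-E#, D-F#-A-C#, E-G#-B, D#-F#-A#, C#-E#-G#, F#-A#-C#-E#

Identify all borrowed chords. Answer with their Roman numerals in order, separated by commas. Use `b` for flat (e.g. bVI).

bVImaj7, bVII

F# major has the diatonic set F#, G#m, A#m, B, C#, D#m, E#dim. Of the given chords, F#–A#–C#–E# = F#maj7, D#–F#–A# = D#m and C#–E#–G# = C# are diatonic. D–F#–A–C# is not: scale degree 6 in F# major carries D#m (vi). In F# minor the chord on that degree is Dmaj7, so here it functions as bVImaj7, borrowed from the parallel minor. E–G#–B is not: scale degree 7 in F# major carries E#dim (vii°). In F# minor the chord on that degree is E, so here it functions as bVII, borrowed from the parallel minor.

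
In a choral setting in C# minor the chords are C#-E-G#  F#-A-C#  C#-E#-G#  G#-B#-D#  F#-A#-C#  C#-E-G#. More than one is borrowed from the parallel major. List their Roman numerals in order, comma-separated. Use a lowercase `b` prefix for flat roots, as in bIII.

I, IV

The diatonic triads in C# minor (with V from harmonic minor) are C#m, D#dim, E, F#m, G#, A, B. C#–E–G# = C#m, F#–A–C# = F#m and G#–B#–D# = G# are all diatonic. C#–E#–G# is not: scale degree 1 in C# minor carries C#m (i). In C# major the chord on that degree is C#, so here it functions as I, borrowed from the parallel major. F#–A#–C# doesn't fit — on degree 4 C# minor would have F#m (iv). F# is the degree-4 chord of C# major, so it is the borrowed IV.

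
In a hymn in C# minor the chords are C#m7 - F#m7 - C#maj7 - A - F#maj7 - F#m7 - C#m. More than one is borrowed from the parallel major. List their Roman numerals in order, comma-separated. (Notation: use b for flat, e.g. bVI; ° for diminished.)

The diatonic triads in C# minor (with V from harmonic minor) are C#m, D#dim, E, F#m, G#, A, B. Of the given chords, C#m7, F#m7, A and C#m are diatonic. But C#maj7 (C#–E#–G#–B#) is foreign: the diatonic i on degree 1 is C#m, whereas C#maj7 comes from C# major. It is labeled Imaj7. F#maj7 (F#–A#–C#–E#) doesn't fit — on degree 4 C# minor would have F#m (iv). F#maj7 is the degree-4 chord of C# major, so it is the borrowed IVmaj7.

Imaj7, IVmaj7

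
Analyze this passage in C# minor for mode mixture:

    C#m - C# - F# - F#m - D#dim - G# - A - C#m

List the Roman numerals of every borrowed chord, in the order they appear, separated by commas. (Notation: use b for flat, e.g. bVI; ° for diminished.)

In C# minor (with V from harmonic minor) the diatonic chords are C#m, D#dim, E, F#m, G#, A, B. C#m, F#m, D#dim, G# and A are all diatonic. But C# (C#–E#–G#) is foreign: the diatonic i on degree 1 is C#m, whereas C# comes from C# major. It is labeled I. But F# (F#–A#–C#) is foreign: the diatonic iv on degree 4 is F#m, whereas F# comes from C# major. It is labeled IV.

I, IV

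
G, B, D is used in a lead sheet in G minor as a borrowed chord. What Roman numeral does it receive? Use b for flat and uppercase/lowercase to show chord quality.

G is scale degree 1 in G minor. G–B–D is a major chord — the form found in G major, not the diatonic i (Gm). Borrowed into G minor it is written I.

I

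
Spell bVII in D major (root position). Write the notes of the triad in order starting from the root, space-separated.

C E G

bVII is built on the lowered scale degree 7. In D major degree 7 is C#; lowered it becomes C. In D minor the chord on C is C–E–G.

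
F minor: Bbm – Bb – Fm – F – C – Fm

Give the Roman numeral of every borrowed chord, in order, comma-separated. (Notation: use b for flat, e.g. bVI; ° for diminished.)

IV, I

F minor has the diatonic set Fm, Gdim, Ab, Bbm, C, Db, Eb (with V from harmonic minor). Of the given chords, Bbm, Fm and C are diatonic. But Bb (Bb–D–F) is foreign: the diatonic iv on degree 4 is Bbm, whereas Bb comes from F major. It is labeled IV. But F (F–A–C) is foreign: the diatonic i on degree 1 is Fm, whereas F comes from F major. It is labeled I.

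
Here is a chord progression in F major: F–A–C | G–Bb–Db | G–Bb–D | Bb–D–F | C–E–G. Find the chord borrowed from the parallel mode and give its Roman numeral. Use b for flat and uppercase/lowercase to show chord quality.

ii°

In F major the diatonic chords are F, Gm, Am, Bb, C, Dm, Edim. F–A–C = F, G–Bb–D = Gm, Bb–D–F = Bb and C–E–G = C all belong to that set. G–Bb–Db is not: scale degree 2 in F major carries Gm (ii). In F minor the chord on that degree is Gdim, so here it functions as ii°, borrowed from the parallel minor.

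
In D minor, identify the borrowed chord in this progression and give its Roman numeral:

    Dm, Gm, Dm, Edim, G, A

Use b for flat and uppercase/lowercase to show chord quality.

D minor has the diatonic set Dm, Edim, F, Gm, A, Bb, C (with V from harmonic minor). Of the given chords, Dm, Gm, Edim and A are diatonic. G (G–B–D) is not: scale degree 4 in D minor carries Gm (iv). In D major the chord on that degree is G, so here it functions as IV, borrowed from the parallel major.

IV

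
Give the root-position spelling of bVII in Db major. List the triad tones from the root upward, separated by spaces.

Cb Eb Gb

The root of bVII is the lowered 7th degree: C becomes Cb. Building the major chord from the parallel minor on Cb: Cb–Eb–Gb.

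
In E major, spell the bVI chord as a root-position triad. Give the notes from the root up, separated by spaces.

C E G

Scale degree 6 in E major is C#. bVI uses the lowered form, C, taken from E minor. In E minor the chord on C is C–E–G.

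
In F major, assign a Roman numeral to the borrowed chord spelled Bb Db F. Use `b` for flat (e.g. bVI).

iv

The root Bb is the diatonic 4th degree of F major; the borrowing shows in the chord quality. Diatonically F major has Bb (IV) on that degree; Bb–Db–F is instead the minor chord native to F minor, so it takes the label iv.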